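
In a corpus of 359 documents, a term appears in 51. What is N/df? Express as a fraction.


IDF ratio = N / df
= 359 / 51
= 359/51

359/51


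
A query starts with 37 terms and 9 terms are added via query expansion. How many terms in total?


Original terms: 37
Expansion terms: 9
Total = 37 + 9 = 46

46


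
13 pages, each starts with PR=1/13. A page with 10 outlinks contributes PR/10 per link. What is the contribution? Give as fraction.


Initial PR = 1/13 = 1/13
Outlinks = 10
Contribution per link = PR / outlinks
= 1/13 / 10
= 1/130

1/130


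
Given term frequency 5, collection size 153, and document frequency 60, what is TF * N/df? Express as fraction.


TF * (N/df)
= 5 * (153/60)
= 5 * 51/20
= 51/4

51/4


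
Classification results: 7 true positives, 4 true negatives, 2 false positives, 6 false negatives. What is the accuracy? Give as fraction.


Accuracy = (TP + TN) / (TP + TN + FP + FN)
TP + TN = 7 + 4 = 11
Total = 7 + 4 + 2 + 6 = 19
Accuracy = 11 / 19 = 11/19

11/19


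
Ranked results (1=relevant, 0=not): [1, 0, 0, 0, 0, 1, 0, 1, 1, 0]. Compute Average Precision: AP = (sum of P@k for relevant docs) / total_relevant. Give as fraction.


Computing P@k for each relevant position:
Position 1: relevant, P@1 = 1/1 = 1
Position 2: not relevant
Position 3: not relevant
Position 4: not relevant
Position 5: not relevant
Position 6: relevant, P@6 = 2/6 = 1/3
Position 7: not relevant
Position 8: relevant, P@8 = 3/8 = 3/8
Position 9: relevant, P@9 = 4/9 = 4/9
Position 10: not relevant
Sum of P@k = 1 + 1/3 + 3/8 + 4/9 = 155/72
AP = 155/72 / 4 = 155/288

155/288


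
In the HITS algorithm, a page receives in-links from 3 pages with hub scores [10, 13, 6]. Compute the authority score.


Authority = sum of hub scores of in-linkers
In-link 1: hub score = 10
In-link 2: hub score = 13
In-link 3: hub score = 6
Authority = 10 + 13 + 6 = 29

29


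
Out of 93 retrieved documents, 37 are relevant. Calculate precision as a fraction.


Precision = relevant_retrieved / total_retrieved
= 37 / 93
= 37 / (37 + 56)
= 37/93

37/93


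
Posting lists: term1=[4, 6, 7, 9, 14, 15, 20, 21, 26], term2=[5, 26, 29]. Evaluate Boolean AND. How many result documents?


Boolean AND: find intersection of posting lists
term1 docs: [4, 6, 7, 9, 14, 15, 20, 21, 26]
term2 docs: [5, 26, 29]
Intersection: [26]
|intersection| = 1

1


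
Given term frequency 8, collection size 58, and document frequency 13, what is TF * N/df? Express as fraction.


TF * (N/df)
= 8 * (58/13)
= 8 * 58/13
= 464/13

464/13


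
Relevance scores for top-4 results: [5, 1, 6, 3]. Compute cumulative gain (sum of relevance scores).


Cumulative Gain = sum of relevance scores
Position 1: rel=5, running sum=5
Position 2: rel=1, running sum=6
Position 3: rel=6, running sum=12
Position 4: rel=3, running sum=15
CG = 15

15


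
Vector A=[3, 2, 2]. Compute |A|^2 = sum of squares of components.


|A|^2 = sum of squared components
A[0]^2 = 3^2 = 9
A[1]^2 = 2^2 = 4
A[2]^2 = 2^2 = 4
Sum = 9 + 4 + 4 = 17

17


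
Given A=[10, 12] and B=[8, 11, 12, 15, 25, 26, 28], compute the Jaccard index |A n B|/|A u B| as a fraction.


A intersect B = [12]
|A intersect B| = 1
A union B = [8, 10, 11, 12, 15, 25, 26, 28]
|A union B| = 8
Jaccard = 1/8 = 1/8

1/8


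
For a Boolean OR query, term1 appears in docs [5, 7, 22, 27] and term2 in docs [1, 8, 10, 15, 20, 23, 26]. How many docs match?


Boolean OR: find union of posting lists
term1 docs: [5, 7, 22, 27]
term2 docs: [1, 8, 10, 15, 20, 23, 26]
Union: [1, 5, 7, 8, 10, 15, 20, 22, 23, 26, 27]
|union| = 11

11


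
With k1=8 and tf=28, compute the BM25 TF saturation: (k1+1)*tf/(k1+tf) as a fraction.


BM25 TF component = (k1+1)*tf / (k1+tf)
k1 = 8, tf = 28
Numerator = (8+1)*28 = 252
Denominator = 8 + 28 = 36
= 252/36 = 7

7


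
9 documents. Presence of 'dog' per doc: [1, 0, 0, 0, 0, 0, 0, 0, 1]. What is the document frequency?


Checking each document for 'dog':
Doc 1: present
Doc 2: absent
Doc 3: absent
Doc 4: absent
Doc 5: absent
Doc 6: absent
Doc 7: absent
Doc 8: absent
Doc 9: present
df = sum of presences = 1 + 0 + 0 + 0 + 0 + 0 + 0 + 0 + 1 = 2

2


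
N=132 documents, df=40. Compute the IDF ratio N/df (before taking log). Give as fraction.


IDF ratio = N / df
= 132 / 40
= 33/10

33/10


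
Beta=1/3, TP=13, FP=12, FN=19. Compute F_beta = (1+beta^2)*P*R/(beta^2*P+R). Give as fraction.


P = TP/(TP+FP) = 13/25 = 13/25
R = TP/(TP+FN) = 13/32 = 13/32
beta^2 = 1/3^2 = 1/9
(1 + beta^2) = 10/9
Numerator = (1+beta^2)*P*R = 169/720
Denominator = beta^2*P + R = 13/225 + 13/32 = 3341/7200
F_beta = 130/257

130/257


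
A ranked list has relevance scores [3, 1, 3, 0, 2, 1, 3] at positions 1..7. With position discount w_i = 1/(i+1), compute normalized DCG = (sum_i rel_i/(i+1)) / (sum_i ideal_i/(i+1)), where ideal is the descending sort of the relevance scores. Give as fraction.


Position discount weights w_i = 1/(i+1) for i=1..7:
Weights = [1/2, 1/3, 1/4, 1/5, 1/6, 1/7, 1/8]
Actual relevance: [3, 1, 3, 0, 2, 1, 3]
DCG = 3/2 + 1/3 + 3/4 + 0/5 + 2/6 + 1/7 + 3/8 = 577/168
Ideal relevance (sorted desc): [3, 3, 3, 2, 1, 1, 0]
Ideal DCG = 3/2 + 3/3 + 3/4 + 2/5 + 1/6 + 1/7 + 0/8 = 1663/420
nDCG = DCG / ideal_DCG = 577/168 / 1663/420 = 2885/3326

2885/3326


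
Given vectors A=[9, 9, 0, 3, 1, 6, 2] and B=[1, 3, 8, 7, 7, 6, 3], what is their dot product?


Dot product = sum of element-wise products
A[0]*B[0] = 9*1 = 9
A[1]*B[1] = 9*3 = 27
A[2]*B[2] = 0*8 = 0
A[3]*B[3] = 3*7 = 21
A[4]*B[4] = 1*7 = 7
A[5]*B[5] = 6*6 = 36
A[6]*B[6] = 2*3 = 6
Sum = 9 + 27 + 0 + 21 + 7 + 36 + 6 = 106

106


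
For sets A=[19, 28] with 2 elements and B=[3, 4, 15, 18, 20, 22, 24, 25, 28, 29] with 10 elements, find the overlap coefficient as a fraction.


A intersect B = [28]
|A intersect B| = 1
min(|A|, |B|) = min(2, 10) = 2
Overlap = 1 / 2 = 1/2

1/2


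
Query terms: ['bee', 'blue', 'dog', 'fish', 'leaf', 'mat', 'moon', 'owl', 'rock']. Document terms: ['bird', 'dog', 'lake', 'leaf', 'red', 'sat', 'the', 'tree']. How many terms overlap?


Query terms: ['bee', 'blue', 'dog', 'fish', 'leaf', 'mat', 'moon', 'owl', 'rock']
Document terms: ['bird', 'dog', 'lake', 'leaf', 'red', 'sat', 'the', 'tree']
Common terms: ['dog', 'leaf']
Overlap count = 2

2


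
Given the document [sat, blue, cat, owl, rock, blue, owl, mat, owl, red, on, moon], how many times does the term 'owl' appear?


Document has 12 words
Scanning for 'owl':
Found at positions: [3, 6, 8]
Count = 3

3


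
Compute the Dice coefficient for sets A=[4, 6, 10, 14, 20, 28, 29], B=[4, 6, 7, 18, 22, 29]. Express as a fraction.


A intersect B = [4, 6, 29]
|A intersect B| = 3
|A| = 7, |B| = 6
Dice = 2*3 / (7+6)
= 6 / 13 = 6/13

6/13


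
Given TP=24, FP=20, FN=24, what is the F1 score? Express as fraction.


F1 = 2 * P * R / (P + R)
P = TP/(TP+FP) = 24/44 = 6/11
R = TP/(TP+FN) = 24/48 = 1/2
2 * P * R = 2 * 6/11 * 1/2 = 6/11
P + R = 6/11 + 1/2 = 23/22
F1 = 6/11 / 23/22 = 12/23

12/23


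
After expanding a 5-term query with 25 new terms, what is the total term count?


Original terms: 5
Expansion terms: 25
Total = 5 + 25 = 30

30


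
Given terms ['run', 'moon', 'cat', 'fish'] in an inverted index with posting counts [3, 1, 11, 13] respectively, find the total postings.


Summing posting list sizes:
'run': 3 postings
'moon': 1 postings
'cat': 11 postings
'fish': 13 postings
Total = 3 + 1 + 11 + 13 = 28

28


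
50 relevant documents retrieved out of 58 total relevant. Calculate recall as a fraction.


Recall = retrieved_relevant / total_relevant
= 50 / 58
= 50 / (50 + 8)
= 25/29

25/29


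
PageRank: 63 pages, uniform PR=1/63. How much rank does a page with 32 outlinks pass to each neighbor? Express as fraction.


Initial PR = 1/63 = 1/63
Outlinks = 32
Contribution per link = PR / outlinks
= 1/63 / 32
= 1/2016

1/2016


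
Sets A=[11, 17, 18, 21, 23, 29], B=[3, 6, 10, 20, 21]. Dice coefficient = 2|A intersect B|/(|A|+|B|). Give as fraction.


A intersect B = [21]
|A intersect B| = 1
|A| = 6, |B| = 5
Dice = 2*1 / (6+5)
= 2 / 11 = 2/11

2/11


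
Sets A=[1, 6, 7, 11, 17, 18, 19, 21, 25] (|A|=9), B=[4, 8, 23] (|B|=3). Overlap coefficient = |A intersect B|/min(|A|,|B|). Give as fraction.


A intersect B = []
|A intersect B| = 0
min(|A|, |B|) = min(9, 3) = 3
Overlap = 0 / 3 = 0

0


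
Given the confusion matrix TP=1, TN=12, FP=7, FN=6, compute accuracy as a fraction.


Accuracy = (TP + TN) / (TP + TN + FP + FN)
TP + TN = 1 + 12 = 13
Total = 1 + 12 + 7 + 6 = 26
Accuracy = 13 / 26 = 1/2

1/2


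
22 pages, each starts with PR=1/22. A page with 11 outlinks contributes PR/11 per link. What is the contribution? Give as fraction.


Initial PR = 1/22 = 1/22
Outlinks = 11
Contribution per link = PR / outlinks
= 1/22 / 11
= 1/242

1/242


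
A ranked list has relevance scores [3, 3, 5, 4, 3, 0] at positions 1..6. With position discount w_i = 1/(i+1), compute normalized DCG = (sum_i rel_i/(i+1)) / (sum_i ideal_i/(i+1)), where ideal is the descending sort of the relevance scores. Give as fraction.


Position discount weights w_i = 1/(i+1) for i=1..6:
Weights = [1/2, 1/3, 1/4, 1/5, 1/6, 1/7]
Actual relevance: [3, 3, 5, 4, 3, 0]
DCG = 3/2 + 3/3 + 5/4 + 4/5 + 3/6 + 0/7 = 101/20
Ideal relevance (sorted desc): [5, 4, 3, 3, 3, 0]
Ideal DCG = 5/2 + 4/3 + 3/4 + 3/5 + 3/6 + 0/7 = 341/60
nDCG = DCG / ideal_DCG = 101/20 / 341/60 = 303/341

303/341


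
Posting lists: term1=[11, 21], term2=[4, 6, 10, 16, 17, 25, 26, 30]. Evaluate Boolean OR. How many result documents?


Boolean OR: find union of posting lists
term1 docs: [11, 21]
term2 docs: [4, 6, 10, 16, 17, 25, 26, 30]
Union: [4, 6, 10, 11, 16, 17, 21, 25, 26, 30]
|union| = 10

10


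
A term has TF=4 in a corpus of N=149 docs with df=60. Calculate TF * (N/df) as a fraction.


TF * (N/df)
= 4 * (149/60)
= 4 * 149/60
= 149/15

149/15


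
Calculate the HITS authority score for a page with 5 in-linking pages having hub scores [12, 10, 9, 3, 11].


Authority = sum of hub scores of in-linkers
In-link 1: hub score = 12
In-link 2: hub score = 10
In-link 3: hub score = 9
In-link 4: hub score = 3
In-link 5: hub score = 11
Authority = 12 + 10 + 9 + 3 + 11 = 45

45


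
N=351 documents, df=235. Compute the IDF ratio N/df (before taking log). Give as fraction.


IDF ratio = N / df
= 351 / 235
= 351/235

351/235


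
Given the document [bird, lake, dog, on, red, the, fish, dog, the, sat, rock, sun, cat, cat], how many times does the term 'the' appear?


Document has 14 words
Scanning for 'the':
Found at positions: [5, 8]
Count = 2

2


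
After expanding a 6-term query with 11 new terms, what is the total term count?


Original terms: 6
Expansion terms: 11
Total = 6 + 11 = 17

17


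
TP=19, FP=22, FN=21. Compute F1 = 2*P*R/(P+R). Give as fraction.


F1 = 2 * P * R / (P + R)
P = TP/(TP+FP) = 19/41 = 19/41
R = TP/(TP+FN) = 19/40 = 19/40
2 * P * R = 2 * 19/41 * 19/40 = 361/820
P + R = 19/41 + 19/40 = 1539/1640
F1 = 361/820 / 1539/1640 = 38/81

38/81


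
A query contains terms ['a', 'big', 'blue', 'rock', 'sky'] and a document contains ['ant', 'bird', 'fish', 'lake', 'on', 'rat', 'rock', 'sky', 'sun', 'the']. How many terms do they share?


Query terms: ['a', 'big', 'blue', 'rock', 'sky']
Document terms: ['ant', 'bird', 'fish', 'lake', 'on', 'rat', 'rock', 'sky', 'sun', 'the']
Common terms: ['rock', 'sky']
Overlap count = 2

2


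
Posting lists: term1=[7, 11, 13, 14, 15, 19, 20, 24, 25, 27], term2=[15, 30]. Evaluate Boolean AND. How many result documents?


Boolean AND: find intersection of posting lists
term1 docs: [7, 11, 13, 14, 15, 19, 20, 24, 25, 27]
term2 docs: [15, 30]
Intersection: [15]
|intersection| = 1

1


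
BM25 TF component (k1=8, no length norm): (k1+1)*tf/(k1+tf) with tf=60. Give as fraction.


BM25 TF component = (k1+1)*tf / (k1+tf)
k1 = 8, tf = 60
Numerator = (8+1)*60 = 540
Denominator = 8 + 60 = 68
= 540/68 = 135/17

135/17


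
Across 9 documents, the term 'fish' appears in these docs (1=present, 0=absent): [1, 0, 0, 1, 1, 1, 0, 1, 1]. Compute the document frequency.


Checking each document for 'fish':
Doc 1: present
Doc 2: absent
Doc 3: absent
Doc 4: present
Doc 5: present
Doc 6: present
Doc 7: absent
Doc 8: present
Doc 9: present
df = sum of presences = 1 + 0 + 0 + 1 + 1 + 1 + 0 + 1 + 1 = 6

6


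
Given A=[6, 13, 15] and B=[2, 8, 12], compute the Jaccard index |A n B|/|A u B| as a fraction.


A intersect B = []
|A intersect B| = 0
A union B = [2, 6, 8, 12, 13, 15]
|A union B| = 6
Jaccard = 0/6 = 0

0


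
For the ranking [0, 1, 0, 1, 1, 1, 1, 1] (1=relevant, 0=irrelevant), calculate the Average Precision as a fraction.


Computing P@k for each relevant position:
Position 1: not relevant
Position 2: relevant, P@2 = 1/2 = 1/2
Position 3: not relevant
Position 4: relevant, P@4 = 2/4 = 1/2
Position 5: relevant, P@5 = 3/5 = 3/5
Position 6: relevant, P@6 = 4/6 = 2/3
Position 7: relevant, P@7 = 5/7 = 5/7
Position 8: relevant, P@8 = 6/8 = 3/4
Sum of P@k = 1/2 + 1/2 + 3/5 + 2/3 + 5/7 + 3/4 = 1567/420
AP = 1567/420 / 6 = 1567/2520

1567/2520


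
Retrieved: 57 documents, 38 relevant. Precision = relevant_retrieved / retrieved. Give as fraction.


Precision = relevant_retrieved / total_retrieved
= 38 / 57
= 38 / (38 + 19)
= 2/3

2/3


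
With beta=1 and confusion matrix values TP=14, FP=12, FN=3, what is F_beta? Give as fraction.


P = TP/(TP+FP) = 14/26 = 7/13
R = TP/(TP+FN) = 14/17 = 14/17
beta^2 = 1^2 = 1
(1 + beta^2) = 2
Numerator = (1+beta^2)*P*R = 196/221
Denominator = beta^2*P + R = 7/13 + 14/17 = 301/221
F_beta = 28/43

28/43


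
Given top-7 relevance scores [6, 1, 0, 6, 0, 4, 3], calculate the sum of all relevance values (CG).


Cumulative Gain = sum of relevance scores
Position 1: rel=6, running sum=6
Position 2: rel=1, running sum=7
Position 3: rel=0, running sum=7
Position 4: rel=6, running sum=13
Position 5: rel=0, running sum=13
Position 6: rel=4, running sum=17
Position 7: rel=3, running sum=20
CG = 20

20


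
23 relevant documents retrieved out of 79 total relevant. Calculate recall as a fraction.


Recall = retrieved_relevant / total_relevant
= 23 / 79
= 23 / (23 + 56)
= 23/79

23/79


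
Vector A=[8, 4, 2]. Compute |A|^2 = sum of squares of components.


|A|^2 = sum of squared components
A[0]^2 = 8^2 = 64
A[1]^2 = 4^2 = 16
A[2]^2 = 2^2 = 4
Sum = 64 + 16 + 4 = 84

84


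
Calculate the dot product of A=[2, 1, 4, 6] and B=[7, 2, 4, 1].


Dot product = sum of element-wise products
A[0]*B[0] = 2*7 = 14
A[1]*B[1] = 1*2 = 2
A[2]*B[2] = 4*4 = 16
A[3]*B[3] = 6*1 = 6
Sum = 14 + 2 + 16 + 6 = 38

38


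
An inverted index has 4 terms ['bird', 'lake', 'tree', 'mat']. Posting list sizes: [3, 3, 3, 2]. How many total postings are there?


Summing posting list sizes:
'bird': 3 postings
'lake': 3 postings
'tree': 3 postings
'mat': 2 postings
Total = 3 + 3 + 3 + 2 = 11

11


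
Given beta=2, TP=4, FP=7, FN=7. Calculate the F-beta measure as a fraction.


P = TP/(TP+FP) = 4/11 = 4/11
R = TP/(TP+FN) = 4/11 = 4/11
beta^2 = 2^2 = 4
(1 + beta^2) = 5
Numerator = (1+beta^2)*P*R = 80/121
Denominator = beta^2*P + R = 16/11 + 4/11 = 20/11
F_beta = 4/11

4/11


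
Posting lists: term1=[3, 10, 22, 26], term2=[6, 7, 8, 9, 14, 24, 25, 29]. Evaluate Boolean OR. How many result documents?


Boolean OR: find union of posting lists
term1 docs: [3, 10, 22, 26]
term2 docs: [6, 7, 8, 9, 14, 24, 25, 29]
Union: [3, 6, 7, 8, 9, 10, 14, 22, 24, 25, 26, 29]
|union| = 12

12


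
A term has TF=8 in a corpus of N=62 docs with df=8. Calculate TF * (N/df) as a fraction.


TF * (N/df)
= 8 * (62/8)
= 8 * 31/4
= 62

62


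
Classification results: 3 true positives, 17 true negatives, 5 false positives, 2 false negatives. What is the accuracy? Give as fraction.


Accuracy = (TP + TN) / (TP + TN + FP + FN)
TP + TN = 3 + 17 = 20
Total = 3 + 17 + 5 + 2 = 27
Accuracy = 20 / 27 = 20/27

20/27


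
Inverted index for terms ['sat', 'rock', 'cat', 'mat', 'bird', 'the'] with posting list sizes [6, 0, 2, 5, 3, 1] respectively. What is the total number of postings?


Summing posting list sizes:
'sat': 6 postings
'rock': 0 postings
'cat': 2 postings
'mat': 5 postings
'bird': 3 postings
'the': 1 postings
Total = 6 + 0 + 2 + 5 + 3 + 1 = 17

17


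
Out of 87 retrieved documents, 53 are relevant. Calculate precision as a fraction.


Precision = relevant_retrieved / total_retrieved
= 53 / 87
= 53 / (53 + 34)
= 53/87

53/87


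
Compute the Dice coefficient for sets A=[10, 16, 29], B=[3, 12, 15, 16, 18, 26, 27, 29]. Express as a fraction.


A intersect B = [16, 29]
|A intersect B| = 2
|A| = 3, |B| = 8
Dice = 2*2 / (3+8)
= 4 / 11 = 4/11

4/11


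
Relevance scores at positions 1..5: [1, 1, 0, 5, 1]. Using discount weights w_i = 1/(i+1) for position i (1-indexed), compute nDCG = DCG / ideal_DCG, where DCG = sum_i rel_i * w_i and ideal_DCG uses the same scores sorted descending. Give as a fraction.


Position discount weights w_i = 1/(i+1) for i=1..5:
Weights = [1/2, 1/3, 1/4, 1/5, 1/6]
Actual relevance: [1, 1, 0, 5, 1]
DCG = 1/2 + 1/3 + 0/4 + 5/5 + 1/6 = 2
Ideal relevance (sorted desc): [5, 1, 1, 1, 0]
Ideal DCG = 5/2 + 1/3 + 1/4 + 1/5 + 0/6 = 197/60
nDCG = DCG / ideal_DCG = 2 / 197/60 = 120/197

120/197


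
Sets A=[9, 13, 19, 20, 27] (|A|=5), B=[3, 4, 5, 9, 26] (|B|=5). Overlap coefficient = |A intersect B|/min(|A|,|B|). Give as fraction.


A intersect B = [9]
|A intersect B| = 1
min(|A|, |B|) = min(5, 5) = 5
Overlap = 1 / 5 = 1/5

1/5


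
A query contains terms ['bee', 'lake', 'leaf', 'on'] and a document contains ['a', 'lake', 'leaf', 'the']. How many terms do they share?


Query terms: ['bee', 'lake', 'leaf', 'on']
Document terms: ['a', 'lake', 'leaf', 'the']
Common terms: ['lake', 'leaf']
Overlap count = 2

2


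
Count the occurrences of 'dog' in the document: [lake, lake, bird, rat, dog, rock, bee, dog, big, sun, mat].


Document has 11 words
Scanning for 'dog':
Found at positions: [4, 7]
Count = 2

2


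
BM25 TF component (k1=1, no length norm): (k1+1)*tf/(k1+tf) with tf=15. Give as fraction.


BM25 TF component = (k1+1)*tf / (k1+tf)
k1 = 1, tf = 15
Numerator = (1+1)*15 = 30
Denominator = 1 + 15 = 16
= 30/16 = 15/8

15/8


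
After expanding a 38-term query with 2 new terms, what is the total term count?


Original terms: 38
Expansion terms: 2
Total = 38 + 2 = 40

40


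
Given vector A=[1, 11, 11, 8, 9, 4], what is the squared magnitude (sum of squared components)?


|A|^2 = sum of squared components
A[0]^2 = 1^2 = 1
A[1]^2 = 11^2 = 121
A[2]^2 = 11^2 = 121
A[3]^2 = 8^2 = 64
A[4]^2 = 9^2 = 81
A[5]^2 = 4^2 = 16
Sum = 1 + 121 + 121 + 64 + 81 + 16 = 404

404


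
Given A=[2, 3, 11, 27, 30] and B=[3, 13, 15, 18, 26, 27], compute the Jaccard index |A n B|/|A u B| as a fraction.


A intersect B = [3, 27]
|A intersect B| = 2
A union B = [2, 3, 11, 13, 15, 18, 26, 27, 30]
|A union B| = 9
Jaccard = 2/9 = 2/9

2/9


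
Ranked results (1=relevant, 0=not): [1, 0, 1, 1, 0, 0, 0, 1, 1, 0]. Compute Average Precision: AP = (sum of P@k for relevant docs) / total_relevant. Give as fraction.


Computing P@k for each relevant position:
Position 1: relevant, P@1 = 1/1 = 1
Position 2: not relevant
Position 3: relevant, P@3 = 2/3 = 2/3
Position 4: relevant, P@4 = 3/4 = 3/4
Position 5: not relevant
Position 6: not relevant
Position 7: not relevant
Position 8: relevant, P@8 = 4/8 = 1/2
Position 9: relevant, P@9 = 5/9 = 5/9
Position 10: not relevant
Sum of P@k = 1 + 2/3 + 3/4 + 1/2 + 5/9 = 125/36
AP = 125/36 / 5 = 25/36

25/36


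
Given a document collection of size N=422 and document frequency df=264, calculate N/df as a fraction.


IDF ratio = N / df
= 422 / 264
= 211/132

211/132


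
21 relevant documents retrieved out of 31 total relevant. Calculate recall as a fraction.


Recall = retrieved_relevant / total_relevant
= 21 / 31
= 21 / (21 + 10)
= 21/31

21/31


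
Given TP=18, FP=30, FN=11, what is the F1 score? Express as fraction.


F1 = 2 * P * R / (P + R)
P = TP/(TP+FP) = 18/48 = 3/8
R = TP/(TP+FN) = 18/29 = 18/29
2 * P * R = 2 * 3/8 * 18/29 = 27/58
P + R = 3/8 + 18/29 = 231/232
F1 = 27/58 / 231/232 = 36/77

36/77


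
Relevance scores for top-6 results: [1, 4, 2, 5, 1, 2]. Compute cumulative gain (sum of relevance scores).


Cumulative Gain = sum of relevance scores
Position 1: rel=1, running sum=1
Position 2: rel=4, running sum=5
Position 3: rel=2, running sum=7
Position 4: rel=5, running sum=12
Position 5: rel=1, running sum=13
Position 6: rel=2, running sum=15
CG = 15

15


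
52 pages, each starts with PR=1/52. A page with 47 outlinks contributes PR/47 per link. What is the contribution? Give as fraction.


Initial PR = 1/52 = 1/52
Outlinks = 47
Contribution per link = PR / outlinks
= 1/52 / 47
= 1/2444

1/2444


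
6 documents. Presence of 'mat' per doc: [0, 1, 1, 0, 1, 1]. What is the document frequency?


Checking each document for 'mat':
Doc 1: absent
Doc 2: present
Doc 3: present
Doc 4: absent
Doc 5: present
Doc 6: present
df = sum of presences = 0 + 1 + 1 + 0 + 1 + 1 = 4

4


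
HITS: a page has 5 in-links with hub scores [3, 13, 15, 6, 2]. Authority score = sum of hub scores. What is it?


Authority = sum of hub scores of in-linkers
In-link 1: hub score = 3
In-link 2: hub score = 13
In-link 3: hub score = 15
In-link 4: hub score = 6
In-link 5: hub score = 2
Authority = 3 + 13 + 15 + 6 + 2 = 39

39


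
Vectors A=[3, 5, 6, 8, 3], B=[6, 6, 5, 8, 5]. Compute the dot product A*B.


Dot product = sum of element-wise products
A[0]*B[0] = 3*6 = 18
A[1]*B[1] = 5*6 = 30
A[2]*B[2] = 6*5 = 30
A[3]*B[3] = 8*8 = 64
A[4]*B[4] = 3*5 = 15
Sum = 18 + 30 + 30 + 64 + 15 = 157

157


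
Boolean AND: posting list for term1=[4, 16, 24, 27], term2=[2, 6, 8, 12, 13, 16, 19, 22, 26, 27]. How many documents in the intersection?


Boolean AND: find intersection of posting lists
term1 docs: [4, 16, 24, 27]
term2 docs: [2, 6, 8, 12, 13, 16, 19, 22, 26, 27]
Intersection: [16, 27]
|intersection| = 2

2


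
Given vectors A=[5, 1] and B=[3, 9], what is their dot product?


Dot product = sum of element-wise products
A[0]*B[0] = 5*3 = 15
A[1]*B[1] = 1*9 = 9
Sum = 15 + 9 = 24

24


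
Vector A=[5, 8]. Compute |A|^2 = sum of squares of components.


|A|^2 = sum of squared components
A[0]^2 = 5^2 = 25
A[1]^2 = 8^2 = 64
Sum = 25 + 64 = 89

89


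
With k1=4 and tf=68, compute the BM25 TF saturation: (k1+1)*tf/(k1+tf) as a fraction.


BM25 TF component = (k1+1)*tf / (k1+tf)
k1 = 4, tf = 68
Numerator = (4+1)*68 = 340
Denominator = 4 + 68 = 72
= 340/72 = 85/18

85/18


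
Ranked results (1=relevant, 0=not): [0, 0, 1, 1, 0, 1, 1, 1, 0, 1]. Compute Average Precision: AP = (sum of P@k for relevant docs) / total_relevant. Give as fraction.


Computing P@k for each relevant position:
Position 1: not relevant
Position 2: not relevant
Position 3: relevant, P@3 = 1/3 = 1/3
Position 4: relevant, P@4 = 2/4 = 1/2
Position 5: not relevant
Position 6: relevant, P@6 = 3/6 = 1/2
Position 7: relevant, P@7 = 4/7 = 4/7
Position 8: relevant, P@8 = 5/8 = 5/8
Position 9: not relevant
Position 10: relevant, P@10 = 6/10 = 3/5
Sum of P@k = 1/3 + 1/2 + 1/2 + 4/7 + 5/8 + 3/5 = 2629/840
AP = 2629/840 / 6 = 2629/5040

2629/5040


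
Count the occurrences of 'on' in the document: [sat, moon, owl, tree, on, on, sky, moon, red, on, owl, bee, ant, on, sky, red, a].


Document has 17 words
Scanning for 'on':
Found at positions: [4, 5, 9, 13]
Count = 4

4


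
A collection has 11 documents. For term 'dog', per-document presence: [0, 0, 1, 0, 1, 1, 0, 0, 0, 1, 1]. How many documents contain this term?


Checking each document for 'dog':
Doc 1: absent
Doc 2: absent
Doc 3: present
Doc 4: absent
Doc 5: present
Doc 6: present
Doc 7: absent
Doc 8: absent
Doc 9: absent
Doc 10: present
Doc 11: present
df = sum of presences = 0 + 0 + 1 + 0 + 1 + 1 + 0 + 0 + 0 + 1 + 1 = 5

5


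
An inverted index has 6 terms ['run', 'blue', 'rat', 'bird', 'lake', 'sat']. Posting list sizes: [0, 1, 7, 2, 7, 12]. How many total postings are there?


Summing posting list sizes:
'run': 0 postings
'blue': 1 postings
'rat': 7 postings
'bird': 2 postings
'lake': 7 postings
'sat': 12 postings
Total = 0 + 1 + 7 + 2 + 7 + 12 = 29

29


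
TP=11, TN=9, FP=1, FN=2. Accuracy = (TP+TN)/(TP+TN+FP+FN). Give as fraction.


Accuracy = (TP + TN) / (TP + TN + FP + FN)
TP + TN = 11 + 9 = 20
Total = 11 + 9 + 1 + 2 = 23
Accuracy = 20 / 23 = 20/23

20/23


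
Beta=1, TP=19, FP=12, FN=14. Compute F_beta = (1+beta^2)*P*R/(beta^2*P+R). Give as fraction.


P = TP/(TP+FP) = 19/31 = 19/31
R = TP/(TP+FN) = 19/33 = 19/33
beta^2 = 1^2 = 1
(1 + beta^2) = 2
Numerator = (1+beta^2)*P*R = 722/1023
Denominator = beta^2*P + R = 19/31 + 19/33 = 1216/1023
F_beta = 19/32

19/32


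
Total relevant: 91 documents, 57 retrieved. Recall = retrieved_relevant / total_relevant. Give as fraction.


Recall = retrieved_relevant / total_relevant
= 57 / 91
= 57 / (57 + 34)
= 57/91

57/91


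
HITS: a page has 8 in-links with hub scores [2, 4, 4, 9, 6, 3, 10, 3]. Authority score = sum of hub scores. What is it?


Authority = sum of hub scores of in-linkers
In-link 1: hub score = 2
In-link 2: hub score = 4
In-link 3: hub score = 4
In-link 4: hub score = 9
In-link 5: hub score = 6
In-link 6: hub score = 3
In-link 7: hub score = 10
In-link 8: hub score = 3
Authority = 2 + 4 + 4 + 9 + 6 + 3 + 10 + 3 = 41

41


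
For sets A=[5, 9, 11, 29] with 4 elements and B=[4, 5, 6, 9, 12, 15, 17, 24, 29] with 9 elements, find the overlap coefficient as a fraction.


A intersect B = [5, 9, 29]
|A intersect B| = 3
min(|A|, |B|) = min(4, 9) = 4
Overlap = 3 / 4 = 3/4

3/4


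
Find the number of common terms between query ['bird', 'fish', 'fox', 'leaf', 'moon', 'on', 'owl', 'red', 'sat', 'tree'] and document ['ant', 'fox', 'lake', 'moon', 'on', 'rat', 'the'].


Query terms: ['bird', 'fish', 'fox', 'leaf', 'moon', 'on', 'owl', 'red', 'sat', 'tree']
Document terms: ['ant', 'fox', 'lake', 'moon', 'on', 'rat', 'the']
Common terms: ['fox', 'moon', 'on']
Overlap count = 3

3


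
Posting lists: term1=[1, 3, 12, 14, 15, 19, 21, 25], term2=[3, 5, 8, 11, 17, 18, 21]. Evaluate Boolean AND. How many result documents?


Boolean AND: find intersection of posting lists
term1 docs: [1, 3, 12, 14, 15, 19, 21, 25]
term2 docs: [3, 5, 8, 11, 17, 18, 21]
Intersection: [3, 21]
|intersection| = 2

2


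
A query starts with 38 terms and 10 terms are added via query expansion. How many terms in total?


Original terms: 38
Expansion terms: 10
Total = 38 + 10 = 48

48


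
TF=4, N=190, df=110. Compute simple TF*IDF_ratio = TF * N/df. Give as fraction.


TF * (N/df)
= 4 * (190/110)
= 4 * 19/11
= 76/11

76/11


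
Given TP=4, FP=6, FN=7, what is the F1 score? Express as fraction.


F1 = 2 * P * R / (P + R)
P = TP/(TP+FP) = 4/10 = 2/5
R = TP/(TP+FN) = 4/11 = 4/11
2 * P * R = 2 * 2/5 * 4/11 = 16/55
P + R = 2/5 + 4/11 = 42/55
F1 = 16/55 / 42/55 = 8/21

8/21


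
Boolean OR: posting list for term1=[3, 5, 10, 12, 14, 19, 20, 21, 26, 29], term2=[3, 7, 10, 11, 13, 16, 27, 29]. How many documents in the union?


Boolean OR: find union of posting lists
term1 docs: [3, 5, 10, 12, 14, 19, 20, 21, 26, 29]
term2 docs: [3, 7, 10, 11, 13, 16, 27, 29]
Union: [3, 5, 7, 10, 11, 12, 13, 14, 16, 19, 20, 21, 26, 27, 29]
|union| = 15

15


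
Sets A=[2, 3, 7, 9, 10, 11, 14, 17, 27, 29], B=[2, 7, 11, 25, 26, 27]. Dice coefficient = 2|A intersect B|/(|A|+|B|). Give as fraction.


A intersect B = [2, 7, 11, 27]
|A intersect B| = 4
|A| = 10, |B| = 6
Dice = 2*4 / (10+6)
= 8 / 16 = 1/2

1/2


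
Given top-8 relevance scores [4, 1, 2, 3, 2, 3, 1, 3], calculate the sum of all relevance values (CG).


Cumulative Gain = sum of relevance scores
Position 1: rel=4, running sum=4
Position 2: rel=1, running sum=5
Position 3: rel=2, running sum=7
Position 4: rel=3, running sum=10
Position 5: rel=2, running sum=12
Position 6: rel=3, running sum=15
Position 7: rel=1, running sum=16
Position 8: rel=3, running sum=19
CG = 19

19


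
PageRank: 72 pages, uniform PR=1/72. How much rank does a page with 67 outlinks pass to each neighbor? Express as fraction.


Initial PR = 1/72 = 1/72
Outlinks = 67
Contribution per link = PR / outlinks
= 1/72 / 67
= 1/4824

1/4824


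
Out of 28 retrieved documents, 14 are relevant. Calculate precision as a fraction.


Precision = relevant_retrieved / total_retrieved
= 14 / 28
= 14 / (14 + 14)
= 1/2

1/2


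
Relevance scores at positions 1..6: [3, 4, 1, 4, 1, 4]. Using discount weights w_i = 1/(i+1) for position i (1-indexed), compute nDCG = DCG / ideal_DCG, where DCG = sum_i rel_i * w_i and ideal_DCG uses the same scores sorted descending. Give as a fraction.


Position discount weights w_i = 1/(i+1) for i=1..6:
Weights = [1/2, 1/3, 1/4, 1/5, 1/6, 1/7]
Actual relevance: [3, 4, 1, 4, 1, 4]
DCG = 3/2 + 4/3 + 1/4 + 4/5 + 1/6 + 4/7 = 647/140
Ideal relevance (sorted desc): [4, 4, 4, 3, 1, 1]
Ideal DCG = 4/2 + 4/3 + 4/4 + 3/5 + 1/6 + 1/7 = 367/70
nDCG = DCG / ideal_DCG = 647/140 / 367/70 = 647/734

647/734


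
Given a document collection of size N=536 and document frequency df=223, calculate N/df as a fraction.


IDF ratio = N / df
= 536 / 223
= 536/223

536/223


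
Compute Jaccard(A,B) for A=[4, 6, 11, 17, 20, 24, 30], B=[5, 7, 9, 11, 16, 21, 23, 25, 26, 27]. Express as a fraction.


A intersect B = [11]
|A intersect B| = 1
A union B = [4, 5, 6, 7, 9, 11, 16, 17, 20, 21, 23, 24, 25, 26, 27, 30]
|A union B| = 16
Jaccard = 1/16 = 1/16

1/16


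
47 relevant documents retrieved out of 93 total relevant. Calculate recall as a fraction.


Recall = retrieved_relevant / total_relevant
= 47 / 93
= 47 / (47 + 46)
= 47/93

47/93


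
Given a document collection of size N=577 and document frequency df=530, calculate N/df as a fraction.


IDF ratio = N / df
= 577 / 530
= 577/530

577/530


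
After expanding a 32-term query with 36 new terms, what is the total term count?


Original terms: 32
Expansion terms: 36
Total = 32 + 36 = 68

68


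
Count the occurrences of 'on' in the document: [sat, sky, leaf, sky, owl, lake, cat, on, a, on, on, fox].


Document has 12 words
Scanning for 'on':
Found at positions: [7, 9, 10]
Count = 3

3


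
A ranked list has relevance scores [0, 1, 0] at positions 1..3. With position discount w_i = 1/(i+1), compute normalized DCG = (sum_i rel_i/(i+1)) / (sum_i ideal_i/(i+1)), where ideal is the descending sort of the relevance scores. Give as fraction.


Position discount weights w_i = 1/(i+1) for i=1..3:
Weights = [1/2, 1/3, 1/4]
Actual relevance: [0, 1, 0]
DCG = 0/2 + 1/3 + 0/4 = 1/3
Ideal relevance (sorted desc): [1, 0, 0]
Ideal DCG = 1/2 + 0/3 + 0/4 = 1/2
nDCG = DCG / ideal_DCG = 1/3 / 1/2 = 2/3

2/3


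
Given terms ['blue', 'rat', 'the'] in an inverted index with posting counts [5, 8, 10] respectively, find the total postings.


Summing posting list sizes:
'blue': 5 postings
'rat': 8 postings
'the': 10 postings
Total = 5 + 8 + 10 = 23

23


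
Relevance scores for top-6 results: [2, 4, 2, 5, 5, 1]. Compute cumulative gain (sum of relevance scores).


Cumulative Gain = sum of relevance scores
Position 1: rel=2, running sum=2
Position 2: rel=4, running sum=6
Position 3: rel=2, running sum=8
Position 4: rel=5, running sum=13
Position 5: rel=5, running sum=18
Position 6: rel=1, running sum=19
CG = 19

19


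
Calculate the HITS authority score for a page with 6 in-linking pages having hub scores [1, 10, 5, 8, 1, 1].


Authority = sum of hub scores of in-linkers
In-link 1: hub score = 1
In-link 2: hub score = 10
In-link 3: hub score = 5
In-link 4: hub score = 8
In-link 5: hub score = 1
In-link 6: hub score = 1
Authority = 1 + 10 + 5 + 8 + 1 + 1 = 26

26


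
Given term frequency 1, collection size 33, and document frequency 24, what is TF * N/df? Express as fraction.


TF * (N/df)
= 1 * (33/24)
= 1 * 11/8
= 11/8

11/8


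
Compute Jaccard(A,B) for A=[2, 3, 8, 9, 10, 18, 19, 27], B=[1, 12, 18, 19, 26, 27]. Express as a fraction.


A intersect B = [18, 19, 27]
|A intersect B| = 3
A union B = [1, 2, 3, 8, 9, 10, 12, 18, 19, 26, 27]
|A union B| = 11
Jaccard = 3/11 = 3/11

3/11


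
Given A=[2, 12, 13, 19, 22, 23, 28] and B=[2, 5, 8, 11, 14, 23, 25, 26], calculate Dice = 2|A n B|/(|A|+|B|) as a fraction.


A intersect B = [2, 23]
|A intersect B| = 2
|A| = 7, |B| = 8
Dice = 2*2 / (7+8)
= 4 / 15 = 4/15

4/15


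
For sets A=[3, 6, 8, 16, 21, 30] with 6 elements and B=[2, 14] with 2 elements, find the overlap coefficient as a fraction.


A intersect B = []
|A intersect B| = 0
min(|A|, |B|) = min(6, 2) = 2
Overlap = 0 / 2 = 0

0


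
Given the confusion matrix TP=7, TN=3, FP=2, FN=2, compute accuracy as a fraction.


Accuracy = (TP + TN) / (TP + TN + FP + FN)
TP + TN = 7 + 3 = 10
Total = 7 + 3 + 2 + 2 = 14
Accuracy = 10 / 14 = 5/7

5/7


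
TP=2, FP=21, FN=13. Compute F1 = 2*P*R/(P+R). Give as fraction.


F1 = 2 * P * R / (P + R)
P = TP/(TP+FP) = 2/23 = 2/23
R = TP/(TP+FN) = 2/15 = 2/15
2 * P * R = 2 * 2/23 * 2/15 = 8/345
P + R = 2/23 + 2/15 = 76/345
F1 = 8/345 / 76/345 = 2/19

2/19


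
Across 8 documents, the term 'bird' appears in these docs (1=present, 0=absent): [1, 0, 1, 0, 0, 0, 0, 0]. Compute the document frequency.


Checking each document for 'bird':
Doc 1: present
Doc 2: absent
Doc 3: present
Doc 4: absent
Doc 5: absent
Doc 6: absent
Doc 7: absent
Doc 8: absent
df = sum of presences = 1 + 0 + 1 + 0 + 0 + 0 + 0 + 0 = 2

2


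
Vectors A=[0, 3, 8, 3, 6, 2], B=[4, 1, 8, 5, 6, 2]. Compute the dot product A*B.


Dot product = sum of element-wise products
A[0]*B[0] = 0*4 = 0
A[1]*B[1] = 3*1 = 3
A[2]*B[2] = 8*8 = 64
A[3]*B[3] = 3*5 = 15
A[4]*B[4] = 6*6 = 36
A[5]*B[5] = 2*2 = 4
Sum = 0 + 3 + 64 + 15 + 36 + 4 = 122

122


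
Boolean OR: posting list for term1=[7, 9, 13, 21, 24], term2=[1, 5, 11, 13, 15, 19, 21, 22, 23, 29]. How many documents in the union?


Boolean OR: find union of posting lists
term1 docs: [7, 9, 13, 21, 24]
term2 docs: [1, 5, 11, 13, 15, 19, 21, 22, 23, 29]
Union: [1, 5, 7, 9, 11, 13, 15, 19, 21, 22, 23, 24, 29]
|union| = 13

13


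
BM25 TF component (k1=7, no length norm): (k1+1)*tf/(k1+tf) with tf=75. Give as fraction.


BM25 TF component = (k1+1)*tf / (k1+tf)
k1 = 7, tf = 75
Numerator = (7+1)*75 = 600
Denominator = 7 + 75 = 82
= 600/82 = 300/41

300/41


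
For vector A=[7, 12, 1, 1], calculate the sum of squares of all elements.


|A|^2 = sum of squared components
A[0]^2 = 7^2 = 49
A[1]^2 = 12^2 = 144
A[2]^2 = 1^2 = 1
A[3]^2 = 1^2 = 1
Sum = 49 + 144 + 1 + 1 = 195

195


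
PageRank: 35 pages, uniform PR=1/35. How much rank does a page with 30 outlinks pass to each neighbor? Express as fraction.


Initial PR = 1/35 = 1/35
Outlinks = 30
Contribution per link = PR / outlinks
= 1/35 / 30
= 1/1050

1/1050


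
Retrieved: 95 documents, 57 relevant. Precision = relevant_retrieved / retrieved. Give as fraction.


Precision = relevant_retrieved / total_retrieved
= 57 / 95
= 57 / (57 + 38)
= 3/5

3/5


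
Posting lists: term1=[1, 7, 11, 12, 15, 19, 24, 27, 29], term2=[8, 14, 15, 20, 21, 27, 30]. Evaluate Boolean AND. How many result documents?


Boolean AND: find intersection of posting lists
term1 docs: [1, 7, 11, 12, 15, 19, 24, 27, 29]
term2 docs: [8, 14, 15, 20, 21, 27, 30]
Intersection: [15, 27]
|intersection| = 2

2


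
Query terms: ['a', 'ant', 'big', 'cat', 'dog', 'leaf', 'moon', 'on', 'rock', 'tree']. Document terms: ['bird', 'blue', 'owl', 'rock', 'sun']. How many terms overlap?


Query terms: ['a', 'ant', 'big', 'cat', 'dog', 'leaf', 'moon', 'on', 'rock', 'tree']
Document terms: ['bird', 'blue', 'owl', 'rock', 'sun']
Common terms: ['rock']
Overlap count = 1

1


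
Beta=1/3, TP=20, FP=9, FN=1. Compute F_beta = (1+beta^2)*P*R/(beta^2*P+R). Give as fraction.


P = TP/(TP+FP) = 20/29 = 20/29
R = TP/(TP+FN) = 20/21 = 20/21
beta^2 = 1/3^2 = 1/9
(1 + beta^2) = 10/9
Numerator = (1+beta^2)*P*R = 4000/5481
Denominator = beta^2*P + R = 20/261 + 20/21 = 1880/1827
F_beta = 100/141

100/141


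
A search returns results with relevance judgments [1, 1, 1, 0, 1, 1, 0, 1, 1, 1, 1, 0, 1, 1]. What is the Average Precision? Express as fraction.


Computing P@k for each relevant position:
Position 1: relevant, P@1 = 1/1 = 1
Position 2: relevant, P@2 = 2/2 = 1
Position 3: relevant, P@3 = 3/3 = 1
Position 4: not relevant
Position 5: relevant, P@5 = 4/5 = 4/5
Position 6: relevant, P@6 = 5/6 = 5/6
Position 7: not relevant
Position 8: relevant, P@8 = 6/8 = 3/4
Position 9: relevant, P@9 = 7/9 = 7/9
Position 10: relevant, P@10 = 8/10 = 4/5
Position 11: relevant, P@11 = 9/11 = 9/11
Position 12: not relevant
Position 13: relevant, P@13 = 10/13 = 10/13
Position 14: relevant, P@14 = 11/14 = 11/14
Sum of P@k = 1 + 1 + 1 + 4/5 + 5/6 + 3/4 + 7/9 + 4/5 + 9/11 + 10/13 + 11/14 = 1681843/180180
AP = 1681843/180180 / 11 = 1681843/1981980

1681843/1981980


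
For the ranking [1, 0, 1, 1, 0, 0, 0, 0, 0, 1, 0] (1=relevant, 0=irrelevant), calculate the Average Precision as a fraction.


Computing P@k for each relevant position:
Position 1: relevant, P@1 = 1/1 = 1
Position 2: not relevant
Position 3: relevant, P@3 = 2/3 = 2/3
Position 4: relevant, P@4 = 3/4 = 3/4
Position 5: not relevant
Position 6: not relevant
Position 7: not relevant
Position 8: not relevant
Position 9: not relevant
Position 10: relevant, P@10 = 4/10 = 2/5
Position 11: not relevant
Sum of P@k = 1 + 2/3 + 3/4 + 2/5 = 169/60
AP = 169/60 / 4 = 169/240

169/240


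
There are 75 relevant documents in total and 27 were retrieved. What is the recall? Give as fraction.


Recall = retrieved_relevant / total_relevant
= 27 / 75
= 27 / (27 + 48)
= 9/25

9/25


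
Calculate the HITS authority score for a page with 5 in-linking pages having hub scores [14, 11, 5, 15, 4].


Authority = sum of hub scores of in-linkers
In-link 1: hub score = 14
In-link 2: hub score = 11
In-link 3: hub score = 5
In-link 4: hub score = 15
In-link 5: hub score = 4
Authority = 14 + 11 + 5 + 15 + 4 = 49

49


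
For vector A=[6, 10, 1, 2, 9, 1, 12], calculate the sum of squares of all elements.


|A|^2 = sum of squared components
A[0]^2 = 6^2 = 36
A[1]^2 = 10^2 = 100
A[2]^2 = 1^2 = 1
A[3]^2 = 2^2 = 4
A[4]^2 = 9^2 = 81
A[5]^2 = 1^2 = 1
A[6]^2 = 12^2 = 144
Sum = 36 + 100 + 1 + 4 + 81 + 1 + 144 = 367

367


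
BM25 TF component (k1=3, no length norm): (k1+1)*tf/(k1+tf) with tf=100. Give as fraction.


BM25 TF component = (k1+1)*tf / (k1+tf)
k1 = 3, tf = 100
Numerator = (3+1)*100 = 400
Denominator = 3 + 100 = 103
= 400/103 = 400/103

400/103


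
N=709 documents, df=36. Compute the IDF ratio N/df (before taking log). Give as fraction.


IDF ratio = N / df
= 709 / 36
= 709/36

709/36


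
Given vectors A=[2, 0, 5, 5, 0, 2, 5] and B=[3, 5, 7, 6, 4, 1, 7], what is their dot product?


Dot product = sum of element-wise products
A[0]*B[0] = 2*3 = 6
A[1]*B[1] = 0*5 = 0
A[2]*B[2] = 5*7 = 35
A[3]*B[3] = 5*6 = 30
A[4]*B[4] = 0*4 = 0
A[5]*B[5] = 2*1 = 2
A[6]*B[6] = 5*7 = 35
Sum = 6 + 0 + 35 + 30 + 0 + 2 + 35 = 108

108


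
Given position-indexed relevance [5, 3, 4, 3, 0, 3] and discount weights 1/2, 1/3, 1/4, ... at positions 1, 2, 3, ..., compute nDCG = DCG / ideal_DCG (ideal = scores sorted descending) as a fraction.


Position discount weights w_i = 1/(i+1) for i=1..6:
Weights = [1/2, 1/3, 1/4, 1/5, 1/6, 1/7]
Actual relevance: [5, 3, 4, 3, 0, 3]
DCG = 5/2 + 3/3 + 4/4 + 3/5 + 0/6 + 3/7 = 387/70
Ideal relevance (sorted desc): [5, 4, 3, 3, 3, 0]
Ideal DCG = 5/2 + 4/3 + 3/4 + 3/5 + 3/6 + 0/7 = 341/60
nDCG = DCG / ideal_DCG = 387/70 / 341/60 = 2322/2387

2322/2387


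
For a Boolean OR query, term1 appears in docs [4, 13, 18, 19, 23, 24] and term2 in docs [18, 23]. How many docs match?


Boolean OR: find union of posting lists
term1 docs: [4, 13, 18, 19, 23, 24]
term2 docs: [18, 23]
Union: [4, 13, 18, 19, 23, 24]
|union| = 6

6
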